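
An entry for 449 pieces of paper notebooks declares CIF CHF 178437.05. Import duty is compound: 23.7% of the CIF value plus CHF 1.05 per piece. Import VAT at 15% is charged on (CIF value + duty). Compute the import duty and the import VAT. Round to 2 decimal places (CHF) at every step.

Ad valorem component: 178437.05 × 23.7% = 42289.58
Specific component: 449 × 1.05 = 471.45
Import duty = 42289.58 + 471.45 = 42761.03
VAT base = CIF + duty = 178437.05 + 42761.03 = 221198.08
Import VAT = 221198.08 × 15% = 33179.71

Import duty: CHF 42761.03; import VAT: CHF 33179.71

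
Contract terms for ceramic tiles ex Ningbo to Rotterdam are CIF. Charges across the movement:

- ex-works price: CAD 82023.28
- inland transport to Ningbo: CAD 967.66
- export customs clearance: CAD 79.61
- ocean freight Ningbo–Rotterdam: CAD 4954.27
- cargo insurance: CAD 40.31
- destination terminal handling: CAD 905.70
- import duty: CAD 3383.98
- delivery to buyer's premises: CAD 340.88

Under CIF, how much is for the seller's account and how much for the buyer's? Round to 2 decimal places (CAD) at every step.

Seller: CAD 88065.13; buyer: CAD 4630.56

CIF: the seller pays costs through ocean freight and marine insurance to the destination port.
Seller's account: goods 82023.28 + inland to port 967.66 + export clearance 79.61 + freight 4954.27 + insurance 40.31 = 88065.13
Buyer's account: destination terminal 905.70 + duty 3383.98 + delivery 340.88 = 4630.56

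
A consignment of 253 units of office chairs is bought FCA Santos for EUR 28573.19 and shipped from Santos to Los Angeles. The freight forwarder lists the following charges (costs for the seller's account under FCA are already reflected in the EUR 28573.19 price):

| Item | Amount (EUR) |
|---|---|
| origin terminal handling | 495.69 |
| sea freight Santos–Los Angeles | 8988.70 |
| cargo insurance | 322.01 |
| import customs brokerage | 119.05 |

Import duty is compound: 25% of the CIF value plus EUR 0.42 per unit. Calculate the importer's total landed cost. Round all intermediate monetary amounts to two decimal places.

Total landed cost: EUR 48199.80

FCA: the seller delivers export-cleared goods to the carrier; the buyer bears costs from that point.
CIF value = FCA price + origin terminal + freight + insurance = 28573.19 + 495.69 + 8988.70 + 322.01 = 38379.59
Ad valorem component: 38379.59 × 25% = 9594.90
Specific component: 253 × 0.42 = 106.26
Import duty = 9594.90 + 106.26 = 9701.16
Buyer bears: origin terminal 495.69 + freight 8988.70 + insurance 322.01 + brokerage 119.05 + duty 9701.16 = 19626.61
Landed cost = invoice 28573.19 + 19626.61 = 48199.80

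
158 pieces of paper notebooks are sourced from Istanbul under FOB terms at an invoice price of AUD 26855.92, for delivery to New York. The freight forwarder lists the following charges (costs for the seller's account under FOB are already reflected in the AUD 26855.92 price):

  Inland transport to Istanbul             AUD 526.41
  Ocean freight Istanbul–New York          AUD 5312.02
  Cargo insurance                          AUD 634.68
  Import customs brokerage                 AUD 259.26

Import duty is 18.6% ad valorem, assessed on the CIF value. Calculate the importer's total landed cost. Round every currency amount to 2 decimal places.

Total landed cost: AUD 39163.17

FOB: the seller bears costs until goods are on board at the origin port; the buyer bears freight, insurance and all costs thereafter.
Already in the invoice (seller's account under FOB): inland to port — exclude.
CIF value = FOB price + freight + insurance = 26855.92 + 5312.02 + 634.68 = 32802.62
Import duty = 32802.62 × 18.6% = 6101.29
Buyer bears: freight 5312.02 + insurance 634.68 + brokerage 259.26 + duty 6101.29 = 12307.25
Landed cost = invoice 26855.92 + 12307.25 = 39163.17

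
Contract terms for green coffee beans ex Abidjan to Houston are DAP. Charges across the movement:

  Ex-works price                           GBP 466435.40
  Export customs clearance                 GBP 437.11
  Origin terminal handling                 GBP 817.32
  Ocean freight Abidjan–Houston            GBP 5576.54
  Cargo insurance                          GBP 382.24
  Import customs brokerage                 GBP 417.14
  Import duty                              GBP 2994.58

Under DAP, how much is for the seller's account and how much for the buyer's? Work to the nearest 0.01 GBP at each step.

DAP: the seller bears all costs to the named destination except import duty and clearance.
Seller's account: goods 466435.40 + export clearance 437.11 + origin terminal 817.32 + freight 5576.54 + insurance 382.24 = 473648.61
Buyer's account: brokerage 417.14 + duty 2994.58 = 3411.72

Seller: GBP 473648.61; buyer: GBP 3411.72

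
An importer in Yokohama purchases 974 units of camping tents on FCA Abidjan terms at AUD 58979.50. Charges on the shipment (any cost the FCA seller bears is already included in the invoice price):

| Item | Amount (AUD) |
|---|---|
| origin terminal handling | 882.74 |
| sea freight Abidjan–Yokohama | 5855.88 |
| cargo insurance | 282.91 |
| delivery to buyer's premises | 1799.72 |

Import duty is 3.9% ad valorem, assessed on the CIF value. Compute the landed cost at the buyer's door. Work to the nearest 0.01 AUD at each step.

FCA: the seller delivers export-cleared goods to the carrier; the buyer bears costs from that point.
CIF value = FCA price + origin terminal + freight + insurance = 58979.50 + 882.74 + 5855.88 + 282.91 = 66001.03
Import duty = 66001.03 × 3.9% = 2574.04
Buyer bears: origin terminal 882.74 + freight 5855.88 + insurance 282.91 + delivery 1799.72 + duty 2574.04 = 11395.29
Landed cost = invoice 58979.50 + 11395.29 = 70374.79

Total landed cost: AUD 70374.79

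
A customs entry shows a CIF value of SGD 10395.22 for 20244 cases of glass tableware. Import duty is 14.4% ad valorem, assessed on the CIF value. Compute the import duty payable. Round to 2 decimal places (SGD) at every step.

Import duty: SGD 1496.91

Import duty = 10395.22 × 14.4% = 1496.91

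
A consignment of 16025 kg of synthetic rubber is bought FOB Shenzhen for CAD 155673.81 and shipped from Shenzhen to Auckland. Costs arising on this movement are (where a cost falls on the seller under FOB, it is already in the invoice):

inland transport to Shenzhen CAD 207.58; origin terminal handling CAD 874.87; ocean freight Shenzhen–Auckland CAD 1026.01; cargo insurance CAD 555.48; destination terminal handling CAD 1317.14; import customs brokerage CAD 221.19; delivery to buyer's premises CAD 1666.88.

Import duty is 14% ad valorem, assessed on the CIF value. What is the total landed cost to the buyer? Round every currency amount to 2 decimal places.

FOB: the seller bears costs until goods are on board at the origin port; the buyer bears freight, insurance and all costs thereafter.
Already in the invoice (seller's account under FOB): inland to port, origin terminal — exclude.
CIF value = FOB price + freight + insurance = 155673.81 + 1026.01 + 555.48 = 157255.30
Import duty = 157255.30 × 14% = 22015.74
Buyer bears: freight 1026.01 + insurance 555.48 + destination terminal 1317.14 + brokerage 221.19 + delivery 1666.88 + duty 22015.74 = 26802.44
Landed cost = invoice 155673.81 + 26802.44 = 182476.25

Total landed cost: CAD 182476.25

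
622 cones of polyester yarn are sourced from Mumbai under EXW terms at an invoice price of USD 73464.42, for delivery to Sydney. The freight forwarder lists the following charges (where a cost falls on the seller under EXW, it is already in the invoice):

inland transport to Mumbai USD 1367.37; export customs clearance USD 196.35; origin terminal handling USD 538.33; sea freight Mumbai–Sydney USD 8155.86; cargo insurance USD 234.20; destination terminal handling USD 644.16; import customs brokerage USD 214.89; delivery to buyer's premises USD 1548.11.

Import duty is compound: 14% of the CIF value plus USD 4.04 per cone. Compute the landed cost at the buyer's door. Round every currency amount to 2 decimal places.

EXW: the seller makes goods available at their premises; the buyer bears all onward costs.
CIF value = EXW price + inland to port + export clearance + origin terminal + freight + insurance = 73464.42 + 1367.37 + 196.35 + 538.33 + 8155.86 + 234.20 = 83956.53
Ad valorem component: 83956.53 × 14% = 11753.91
Specific component: 622 × 4.04 = 2512.88
Import duty = 11753.91 + 2512.88 = 14266.79
Buyer bears: inland to port 1367.37 + export clearance 196.35 + origin terminal 538.33 + freight 8155.86 + insurance 234.20 + destination terminal 644.16 + brokerage 214.89 + delivery 1548.11 + duty 14266.79 = 27166.06
Landed cost = invoice 73464.42 + 27166.06 = 100630.48

Total landed cost: USD 100630.48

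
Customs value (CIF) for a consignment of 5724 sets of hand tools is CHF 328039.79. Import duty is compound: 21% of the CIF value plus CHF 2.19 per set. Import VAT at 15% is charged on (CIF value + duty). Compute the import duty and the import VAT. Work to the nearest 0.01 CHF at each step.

Import duty: CHF 81423.92; import VAT: CHF 61419.56

Ad valorem component: 328039.79 × 21% = 68888.36
Specific component: 5724 × 2.19 = 12535.56
Import duty = 68888.36 + 12535.56 = 81423.92
VAT base = CIF + duty = 328039.79 + 81423.92 = 409463.71
Import VAT = 409463.71 × 15% = 61419.56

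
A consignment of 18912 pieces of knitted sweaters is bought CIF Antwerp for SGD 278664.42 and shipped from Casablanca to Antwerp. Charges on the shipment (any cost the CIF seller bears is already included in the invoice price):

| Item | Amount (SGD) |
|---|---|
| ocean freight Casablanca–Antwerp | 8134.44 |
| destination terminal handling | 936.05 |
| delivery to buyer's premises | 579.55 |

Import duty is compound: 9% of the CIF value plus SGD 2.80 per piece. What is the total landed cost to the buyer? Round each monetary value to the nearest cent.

Total landed cost: SGD 358213.42

CIF: the seller pays costs through ocean freight and marine insurance to the destination port.
Already in the invoice (seller's account under CIF): freight — exclude.
The CIF price already equals the CIF value: 278664.42
Ad valorem component: 278664.42 × 9% = 25079.80
Specific component: 18912 × 2.80 = 52953.60
Import duty = 25079.80 + 52953.60 = 78033.40
Buyer bears: destination terminal 936.05 + delivery 579.55 + duty 78033.40 = 79549.00
Landed cost = invoice 278664.42 + 79549.00 = 358213.42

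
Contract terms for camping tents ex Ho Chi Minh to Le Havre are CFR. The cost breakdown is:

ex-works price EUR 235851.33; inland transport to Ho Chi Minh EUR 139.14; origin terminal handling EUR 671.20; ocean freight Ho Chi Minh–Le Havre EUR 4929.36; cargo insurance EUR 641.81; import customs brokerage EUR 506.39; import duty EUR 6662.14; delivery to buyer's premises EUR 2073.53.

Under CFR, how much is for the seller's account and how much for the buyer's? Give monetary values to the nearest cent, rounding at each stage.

Seller: EUR 241591.03; buyer: EUR 9883.87

CFR: the seller pays costs through ocean freight to the destination port, but not insurance.
Seller's account: goods 235851.33 + inland to port 139.14 + origin terminal 671.20 + freight 4929.36 = 241591.03
Buyer's account: insurance 641.81 + brokerage 506.39 + duty 6662.14 + delivery 2073.53 = 9883.87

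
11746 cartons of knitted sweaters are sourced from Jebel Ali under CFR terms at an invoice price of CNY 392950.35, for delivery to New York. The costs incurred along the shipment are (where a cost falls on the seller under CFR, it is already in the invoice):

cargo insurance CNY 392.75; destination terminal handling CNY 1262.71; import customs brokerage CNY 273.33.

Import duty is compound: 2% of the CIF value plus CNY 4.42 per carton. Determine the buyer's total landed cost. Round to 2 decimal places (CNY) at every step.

CFR: the seller pays costs through ocean freight to the destination port, but not insurance.
CIF value = CFR price + insurance = 392950.35 + 392.75 = 393343.10
Ad valorem component: 393343.10 × 2% = 7866.86
Specific component: 11746 × 4.42 = 51917.32
Import duty = 7866.86 + 51917.32 = 59784.18
Buyer bears: insurance 392.75 + destination terminal 1262.71 + brokerage 273.33 + duty 59784.18 = 61712.97
Landed cost = invoice 392950.35 + 61712.97 = 454663.32

Total landed cost: CNY 454663.32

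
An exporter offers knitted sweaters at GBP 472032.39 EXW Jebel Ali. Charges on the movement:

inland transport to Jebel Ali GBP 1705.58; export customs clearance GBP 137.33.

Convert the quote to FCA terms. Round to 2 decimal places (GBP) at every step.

FCA price: GBP 473875.30

From EXW to FCA, the seller additionally bears: inland to port, export clearance.
FCA price = 472032.39 + 1705.58 + 137.33 = 473875.30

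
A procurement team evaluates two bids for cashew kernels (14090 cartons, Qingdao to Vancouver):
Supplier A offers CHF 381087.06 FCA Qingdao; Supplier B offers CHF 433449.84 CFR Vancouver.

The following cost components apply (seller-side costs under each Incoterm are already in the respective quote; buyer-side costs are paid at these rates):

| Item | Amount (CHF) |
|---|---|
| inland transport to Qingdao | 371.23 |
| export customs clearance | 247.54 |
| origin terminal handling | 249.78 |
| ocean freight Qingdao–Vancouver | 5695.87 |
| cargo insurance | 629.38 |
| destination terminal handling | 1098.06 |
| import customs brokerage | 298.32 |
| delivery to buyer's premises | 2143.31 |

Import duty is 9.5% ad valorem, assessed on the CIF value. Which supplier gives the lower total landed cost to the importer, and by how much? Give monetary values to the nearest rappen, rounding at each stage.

Supplier A (FCA):
CIF value = FCA price + origin terminal + freight + insurance = 381087.06 + 249.78 + 5695.87 + 629.38 = 387662.09
Import duty = 387662.09 × 9.5% = 36827.90
Buyer bears (A): 249.78 + 5695.87 + 629.38 + 1098.06 + 298.32 + 2143.31 = 10114.72
Landed cost (A) = invoice 381087.06 + 10114.72 + duty 36827.90 = 428029.68
Supplier B (CFR):
CIF value = CFR price + insurance = 433449.84 + 629.38 = 434079.22
Import duty = 434079.22 × 9.5% = 41237.53
Buyer bears (B): 629.38 + 1098.06 + 298.32 + 2143.31 = 4169.07
Landed cost (B) = invoice 433449.84 + 4169.07 + duty 41237.53 = 478856.44
Difference = |428029.68 − 478856.44| = 50826.76

Supplier A is cheaper by CHF 50826.76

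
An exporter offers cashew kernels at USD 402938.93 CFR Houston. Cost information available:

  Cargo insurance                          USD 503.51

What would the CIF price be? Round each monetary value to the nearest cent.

From CFR to CIF, the seller additionally bears: insurance.
CIF price = 402938.93 + 503.51 = 403442.44

CIF price: USD 403442.44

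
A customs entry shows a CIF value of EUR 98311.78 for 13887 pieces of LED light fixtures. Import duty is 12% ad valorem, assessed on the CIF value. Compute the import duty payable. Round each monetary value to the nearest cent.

Import duty: EUR 11797.41

Import duty = 98311.78 × 12% = 11797.41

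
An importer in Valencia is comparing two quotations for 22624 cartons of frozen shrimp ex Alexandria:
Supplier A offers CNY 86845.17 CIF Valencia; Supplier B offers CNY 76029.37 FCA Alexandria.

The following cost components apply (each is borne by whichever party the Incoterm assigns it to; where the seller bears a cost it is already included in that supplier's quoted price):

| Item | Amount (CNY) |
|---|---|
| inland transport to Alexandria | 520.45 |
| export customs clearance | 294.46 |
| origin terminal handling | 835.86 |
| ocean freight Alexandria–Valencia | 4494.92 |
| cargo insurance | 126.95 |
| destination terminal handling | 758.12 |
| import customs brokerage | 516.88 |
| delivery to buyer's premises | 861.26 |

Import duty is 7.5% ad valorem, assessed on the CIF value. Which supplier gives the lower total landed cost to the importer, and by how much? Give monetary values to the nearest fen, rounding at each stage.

Supplier B is cheaper by CNY 5759.93

Supplier A (CIF):
The CIF price already equals the CIF value: 86845.17
Import duty = 86845.17 × 7.5% = 6513.39
Buyer bears (A): 758.12 + 516.88 + 861.26 = 2136.26
Landed cost (A) = invoice 86845.17 + 2136.26 + duty 6513.39 = 95494.82
Supplier B (FCA):
CIF value = FCA price + origin terminal + freight + insurance = 76029.37 + 835.86 + 4494.92 + 126.95 = 81487.10
Import duty = 81487.10 × 7.5% = 6111.53
Buyer bears (B): 835.86 + 4494.92 + 126.95 + 758.12 + 516.88 + 861.26 = 7593.99
Landed cost (B) = invoice 76029.37 + 7593.99 + duty 6111.53 = 89734.89
Difference = |95494.82 − 89734.89| = 5759.93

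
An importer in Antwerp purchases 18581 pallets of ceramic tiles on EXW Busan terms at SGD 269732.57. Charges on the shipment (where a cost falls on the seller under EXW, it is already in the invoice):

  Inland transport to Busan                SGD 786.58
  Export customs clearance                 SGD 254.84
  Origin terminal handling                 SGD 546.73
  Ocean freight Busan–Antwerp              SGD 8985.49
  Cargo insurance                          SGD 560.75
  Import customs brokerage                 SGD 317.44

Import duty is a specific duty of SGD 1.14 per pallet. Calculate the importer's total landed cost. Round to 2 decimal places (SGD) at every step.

EXW: the seller makes goods available at their premises; the buyer bears all onward costs.
CIF value = EXW price + inland to port + export clearance + origin terminal + freight + insurance = 269732.57 + 786.58 + 254.84 + 546.73 + 8985.49 + 560.75 = 280866.96
Import duty = 18581 × 1.14 = 21182.34
Buyer bears: inland to port 786.58 + export clearance 254.84 + origin terminal 546.73 + freight 8985.49 + insurance 560.75 + brokerage 317.44 + duty 21182.34 = 32634.17
Landed cost = invoice 269732.57 + 32634.17 = 302366.74

Total landed cost: SGD 302366.74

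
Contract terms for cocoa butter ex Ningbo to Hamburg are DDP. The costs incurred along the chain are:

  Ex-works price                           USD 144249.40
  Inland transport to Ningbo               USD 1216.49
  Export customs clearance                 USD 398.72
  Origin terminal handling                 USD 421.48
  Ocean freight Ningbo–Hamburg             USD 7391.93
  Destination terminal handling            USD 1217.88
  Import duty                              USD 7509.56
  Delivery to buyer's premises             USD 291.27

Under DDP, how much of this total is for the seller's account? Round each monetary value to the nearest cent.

DDP: the seller bears all costs including import duty.
Seller's account: goods 144249.40 + inland to port 1216.49 + export clearance 398.72 + origin terminal 421.48 + freight 7391.93 + destination terminal 1217.88 + duty 7509.56 + delivery 291.27 = 162696.73
Buyer's account: 0.00

Seller's account: USD 162696.73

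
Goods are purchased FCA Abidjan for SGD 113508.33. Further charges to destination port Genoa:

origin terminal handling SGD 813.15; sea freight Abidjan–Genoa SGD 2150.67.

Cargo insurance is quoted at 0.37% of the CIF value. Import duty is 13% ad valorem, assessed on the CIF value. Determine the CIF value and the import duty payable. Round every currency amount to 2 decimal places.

CIF value: SGD 116904.70; import duty: SGD 15197.61

Let C be the CIF value. C = FCA price + pre-shipment costs + freight + 0.37% × C
C − 0.37% × C = 113508.33 + 813.15 + 2150.67
0.9963 × C = 116472.15
C = 116472.15 / 0.9963 = 116904.70
Insurance premium = 0.37% × 116904.70 = 432.55
Import duty = 116904.70 × 13% = 15197.61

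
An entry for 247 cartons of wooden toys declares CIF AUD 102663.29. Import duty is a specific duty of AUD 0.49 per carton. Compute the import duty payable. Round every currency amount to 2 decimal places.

Import duty = 247 × 0.49 = 121.03

Import duty: AUD 121.03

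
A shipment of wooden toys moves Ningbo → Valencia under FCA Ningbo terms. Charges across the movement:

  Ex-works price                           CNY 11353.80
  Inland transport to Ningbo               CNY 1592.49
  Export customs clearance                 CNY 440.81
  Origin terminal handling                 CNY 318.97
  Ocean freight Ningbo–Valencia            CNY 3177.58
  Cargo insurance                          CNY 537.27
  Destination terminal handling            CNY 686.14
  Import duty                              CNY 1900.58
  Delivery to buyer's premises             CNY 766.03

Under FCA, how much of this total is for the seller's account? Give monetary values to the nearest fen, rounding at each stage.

FCA: the seller delivers export-cleared goods to the carrier; the buyer bears costs from that point.
Seller's account: goods 11353.80 + inland to port 1592.49 + export clearance 440.81 = 13387.10
Buyer's account: origin terminal 318.97 + freight 3177.58 + insurance 537.27 + destination terminal 686.14 + duty 1900.58 + delivery 766.03 = 7386.57

Seller's account: CNY 13387.10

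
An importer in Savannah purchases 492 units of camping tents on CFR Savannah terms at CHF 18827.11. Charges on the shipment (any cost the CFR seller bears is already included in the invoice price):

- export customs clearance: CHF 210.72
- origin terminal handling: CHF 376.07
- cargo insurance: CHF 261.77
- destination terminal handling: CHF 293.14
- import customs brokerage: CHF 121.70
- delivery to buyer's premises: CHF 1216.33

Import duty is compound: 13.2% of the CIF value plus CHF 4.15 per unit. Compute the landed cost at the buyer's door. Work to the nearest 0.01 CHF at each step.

CFR: the seller pays costs through ocean freight to the destination port, but not insurance.
Already in the invoice (seller's account under CFR): export clearance, origin terminal — exclude.
CIF value = CFR price + insurance = 18827.11 + 261.77 = 19088.88
Ad valorem component: 19088.88 × 13.2% = 2519.73
Specific component: 492 × 4.15 = 2041.80
Import duty = 2519.73 + 2041.80 = 4561.53
Buyer bears: insurance 261.77 + destination terminal 293.14 + brokerage 121.70 + delivery 1216.33 + duty 4561.53 = 6454.47
Landed cost = invoice 18827.11 + 6454.47 = 25281.58

Total landed cost: CHF 25281.58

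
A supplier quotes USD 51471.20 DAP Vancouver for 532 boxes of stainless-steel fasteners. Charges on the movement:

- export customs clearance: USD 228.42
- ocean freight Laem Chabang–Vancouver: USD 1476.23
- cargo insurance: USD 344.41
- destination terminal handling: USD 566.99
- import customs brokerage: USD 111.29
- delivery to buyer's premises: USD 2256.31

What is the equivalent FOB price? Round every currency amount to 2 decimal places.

Not relevant to the conversion: export clearance — on the seller under both DAP and FOB; already in the DAP price and stays in the FOB price. brokerage — on the buyer under both terms; not part of either seller's price.
From DAP to FOB, the seller no longer bears: freight, insurance, destination terminal, delivery.
FOB price = 51471.20 − 1476.23 − 344.41 − 566.99 − 2256.31 = 46827.26

FOB price: USD 46827.26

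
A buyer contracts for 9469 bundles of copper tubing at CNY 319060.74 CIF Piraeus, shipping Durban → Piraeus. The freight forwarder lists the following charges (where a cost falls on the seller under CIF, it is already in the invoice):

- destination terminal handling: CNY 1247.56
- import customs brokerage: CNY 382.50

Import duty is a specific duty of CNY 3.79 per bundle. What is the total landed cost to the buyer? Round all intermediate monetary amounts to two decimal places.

Total landed cost: CNY 356578.31

CIF: the seller pays costs through ocean freight and marine insurance to the destination port.
The CIF price already equals the CIF value: 319060.74
Import duty = 9469 × 3.79 = 35887.51
Buyer bears: destination terminal 1247.56 + brokerage 382.50 + duty 35887.51 = 37517.57
Landed cost = invoice 319060.74 + 37517.57 = 356578.31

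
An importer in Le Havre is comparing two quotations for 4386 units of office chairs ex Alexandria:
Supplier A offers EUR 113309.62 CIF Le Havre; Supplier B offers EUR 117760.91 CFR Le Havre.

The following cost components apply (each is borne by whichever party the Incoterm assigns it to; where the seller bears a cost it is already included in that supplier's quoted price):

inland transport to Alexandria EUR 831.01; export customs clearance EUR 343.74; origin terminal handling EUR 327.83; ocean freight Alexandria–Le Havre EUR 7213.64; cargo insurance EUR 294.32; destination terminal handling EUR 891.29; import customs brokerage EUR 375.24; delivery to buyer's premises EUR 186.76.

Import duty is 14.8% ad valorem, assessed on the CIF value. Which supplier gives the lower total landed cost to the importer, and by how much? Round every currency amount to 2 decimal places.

Supplier A (CIF):
The CIF price already equals the CIF value: 113309.62
Import duty = 113309.62 × 14.8% = 16769.82
Buyer bears (A): 891.29 + 375.24 + 186.76 = 1453.29
Landed cost (A) = invoice 113309.62 + 1453.29 + duty 16769.82 = 131532.73
Supplier B (CFR):
CIF value = CFR price + insurance = 117760.91 + 294.32 = 118055.23
Import duty = 118055.23 × 14.8% = 17472.17
Buyer bears (B): 294.32 + 891.29 + 375.24 + 186.76 = 1747.61
Landed cost (B) = invoice 117760.91 + 1747.61 + duty 17472.17 = 136980.69
Difference = |131532.73 − 136980.69| = 5447.96

Supplier A is cheaper by EUR 5447.96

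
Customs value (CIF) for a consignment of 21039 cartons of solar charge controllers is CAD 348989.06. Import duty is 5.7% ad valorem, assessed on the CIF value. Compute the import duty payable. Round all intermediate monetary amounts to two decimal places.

Import duty = 348989.06 × 5.7% = 19892.38

Import duty: CAD 19892.38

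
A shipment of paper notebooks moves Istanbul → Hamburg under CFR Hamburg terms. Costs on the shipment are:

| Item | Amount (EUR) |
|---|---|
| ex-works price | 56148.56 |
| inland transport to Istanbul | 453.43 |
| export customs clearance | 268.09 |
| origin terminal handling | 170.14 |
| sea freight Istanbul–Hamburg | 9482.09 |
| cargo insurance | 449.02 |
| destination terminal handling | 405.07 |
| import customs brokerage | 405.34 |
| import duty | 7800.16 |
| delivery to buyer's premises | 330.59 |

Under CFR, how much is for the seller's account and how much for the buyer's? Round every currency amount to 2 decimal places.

CFR: the seller pays costs through ocean freight to the destination port, but not insurance.
Seller's account: goods 56148.56 + inland to port 453.43 + export clearance 268.09 + origin terminal 170.14 + freight 9482.09 = 66522.31
Buyer's account: insurance 449.02 + destination terminal 405.07 + brokerage 405.34 + duty 7800.16 + delivery 330.59 = 9390.18

Seller: EUR 66522.31; buyer: EUR 9390.18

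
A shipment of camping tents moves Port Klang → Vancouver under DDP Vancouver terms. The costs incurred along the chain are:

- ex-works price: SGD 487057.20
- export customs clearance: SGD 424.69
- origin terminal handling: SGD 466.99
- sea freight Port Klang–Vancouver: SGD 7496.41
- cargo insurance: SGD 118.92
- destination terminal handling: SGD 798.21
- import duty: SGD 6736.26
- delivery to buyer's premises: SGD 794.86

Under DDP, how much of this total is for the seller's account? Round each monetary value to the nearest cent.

Seller's account: SGD 503893.54

DDP: the seller bears all costs including import duty.
Seller's account: goods 487057.20 + export clearance 424.69 + origin terminal 466.99 + freight 7496.41 + insurance 118.92 + destination terminal 798.21 + duty 6736.26 + delivery 794.86 = 503893.54
Buyer's account: 0.00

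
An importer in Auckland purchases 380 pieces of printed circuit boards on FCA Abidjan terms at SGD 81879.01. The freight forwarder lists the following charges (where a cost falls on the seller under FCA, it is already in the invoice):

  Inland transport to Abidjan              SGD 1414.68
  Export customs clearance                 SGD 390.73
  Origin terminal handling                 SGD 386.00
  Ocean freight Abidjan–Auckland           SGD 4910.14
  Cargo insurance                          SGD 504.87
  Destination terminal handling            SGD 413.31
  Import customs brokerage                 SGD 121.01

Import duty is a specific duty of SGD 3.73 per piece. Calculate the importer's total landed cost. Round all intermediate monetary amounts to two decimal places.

Total landed cost: SGD 89631.74

FCA: the seller delivers export-cleared goods to the carrier; the buyer bears costs from that point.
Already in the invoice (seller's account under FCA): inland to port, export clearance — exclude.
CIF value = FCA price + origin terminal + freight + insurance = 81879.01 + 386.00 + 4910.14 + 504.87 = 87680.02
Import duty = 380 × 3.73 = 1417.40
Buyer bears: origin terminal 386.00 + freight 4910.14 + insurance 504.87 + destination terminal 413.31 + brokerage 121.01 + duty 1417.40 = 7752.73
Landed cost = invoice 81879.01 + 7752.73 = 89631.74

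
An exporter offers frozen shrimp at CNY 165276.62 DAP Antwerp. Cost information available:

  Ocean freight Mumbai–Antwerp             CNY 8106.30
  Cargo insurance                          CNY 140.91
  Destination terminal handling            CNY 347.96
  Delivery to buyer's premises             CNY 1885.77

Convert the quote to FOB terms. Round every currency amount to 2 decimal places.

FOB price: CNY 154795.68

From DAP to FOB, the seller no longer bears: freight, insurance, destination terminal, delivery.
FOB price = 165276.62 − 8106.30 − 140.91 − 347.96 − 1885.77 = 154795.68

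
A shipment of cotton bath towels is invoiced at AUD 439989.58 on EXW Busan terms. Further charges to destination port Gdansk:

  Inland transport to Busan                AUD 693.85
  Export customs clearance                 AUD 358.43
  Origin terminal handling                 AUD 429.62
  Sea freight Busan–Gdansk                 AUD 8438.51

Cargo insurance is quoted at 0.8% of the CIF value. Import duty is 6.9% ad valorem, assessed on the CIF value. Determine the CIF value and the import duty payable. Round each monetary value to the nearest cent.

Let C be the CIF value. C = EXW price + pre-shipment costs + freight + 0.8% × C
C − 0.8% × C = 439989.58 + 693.85 + 358.43 + 429.62 + 8438.51
0.992 × C = 449909.99
C = 449909.99 / 0.992 = 453538.30
Insurance premium = 0.8% × 453538.30 = 3628.31
Import duty = 453538.30 × 6.9% = 31294.14

CIF value: AUD 453538.30; import duty: AUD 31294.14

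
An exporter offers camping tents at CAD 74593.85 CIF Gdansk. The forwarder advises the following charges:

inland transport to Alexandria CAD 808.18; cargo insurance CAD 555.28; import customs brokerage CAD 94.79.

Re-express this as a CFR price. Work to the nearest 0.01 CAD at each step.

CFR price: CAD 74038.57

Not relevant to the conversion: inland to port — on the seller under both CIF and CFR; already in the CIF price and stays in the CFR price. brokerage — on the buyer under both terms; not part of either seller's price.
From CIF to CFR, the seller no longer bears: insurance.
CFR price = 74593.85 − 555.28 = 74038.57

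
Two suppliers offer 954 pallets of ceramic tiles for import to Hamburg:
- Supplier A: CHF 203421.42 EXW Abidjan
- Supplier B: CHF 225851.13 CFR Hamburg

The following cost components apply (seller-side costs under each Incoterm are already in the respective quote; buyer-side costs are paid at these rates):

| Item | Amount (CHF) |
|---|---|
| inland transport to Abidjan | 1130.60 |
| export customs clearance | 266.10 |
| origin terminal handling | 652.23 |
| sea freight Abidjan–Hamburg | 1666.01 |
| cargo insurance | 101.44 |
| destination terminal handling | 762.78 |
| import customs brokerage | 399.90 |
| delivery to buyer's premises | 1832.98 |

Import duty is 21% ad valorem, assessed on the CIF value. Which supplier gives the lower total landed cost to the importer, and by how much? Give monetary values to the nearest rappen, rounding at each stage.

Supplier A (EXW):
CIF value = EXW price + inland to port + export clearance + origin terminal + freight + insurance = 203421.42 + 1130.60 + 266.10 + 652.23 + 1666.01 + 101.44 = 207237.80
Import duty = 207237.80 × 21% = 43519.94
Buyer bears (A): 1130.60 + 266.10 + 652.23 + 1666.01 + 101.44 + 762.78 + 399.90 + 1832.98 = 6812.04
Landed cost (A) = invoice 203421.42 + 6812.04 + duty 43519.94 = 253753.40
Supplier B (CFR):
CIF value = CFR price + insurance = 225851.13 + 101.44 = 225952.57
Import duty = 225952.57 × 21% = 47450.04
Buyer bears (B): 101.44 + 762.78 + 399.90 + 1832.98 = 3097.10
Landed cost (B) = invoice 225851.13 + 3097.10 + duty 47450.04 = 276398.27
Difference = |253753.40 − 276398.27| = 22644.87

Supplier A is cheaper by CHF 22644.87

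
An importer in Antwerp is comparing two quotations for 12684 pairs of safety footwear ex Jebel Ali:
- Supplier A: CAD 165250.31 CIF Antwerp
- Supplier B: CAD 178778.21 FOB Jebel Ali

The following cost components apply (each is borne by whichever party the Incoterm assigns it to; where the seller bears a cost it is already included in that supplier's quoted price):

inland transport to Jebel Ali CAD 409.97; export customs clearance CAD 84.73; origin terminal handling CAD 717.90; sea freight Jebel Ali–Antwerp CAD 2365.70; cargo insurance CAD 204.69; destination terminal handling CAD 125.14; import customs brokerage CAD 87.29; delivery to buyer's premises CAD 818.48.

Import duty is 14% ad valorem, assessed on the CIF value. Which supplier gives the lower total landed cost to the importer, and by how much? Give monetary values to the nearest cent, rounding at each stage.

Supplier A is cheaper by CAD 18352.05

Supplier A (CIF):
The CIF price already equals the CIF value: 165250.31
Import duty = 165250.31 × 14% = 23135.04
Buyer bears (A): 125.14 + 87.29 + 818.48 = 1030.91
Landed cost (A) = invoice 165250.31 + 1030.91 + duty 23135.04 = 189416.26
Supplier B (FOB):
CIF value = FOB price + freight + insurance = 178778.21 + 2365.70 + 204.69 = 181348.60
Import duty = 181348.60 × 14% = 25388.80
Buyer bears (B): 2365.70 + 204.69 + 125.14 + 87.29 + 818.48 = 3601.30
Landed cost (B) = invoice 178778.21 + 3601.30 + duty 25388.80 = 207768.31
Difference = |189416.26 − 207768.31| = 18352.05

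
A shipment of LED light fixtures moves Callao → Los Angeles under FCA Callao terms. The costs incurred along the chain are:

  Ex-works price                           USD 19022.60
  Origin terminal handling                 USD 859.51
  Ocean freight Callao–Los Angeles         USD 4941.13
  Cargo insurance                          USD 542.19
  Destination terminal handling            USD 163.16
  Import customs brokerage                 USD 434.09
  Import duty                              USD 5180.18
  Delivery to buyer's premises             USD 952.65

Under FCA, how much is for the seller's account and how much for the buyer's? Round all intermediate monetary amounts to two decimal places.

Seller: USD 19022.60; buyer: USD 13072.91

FCA: the seller delivers export-cleared goods to the carrier; the buyer bears costs from that point.
Seller's account: goods 19022.60 = 19022.60
Buyer's account: origin terminal 859.51 + freight 4941.13 + insurance 542.19 + destination terminal 163.16 + brokerage 434.09 + duty 5180.18 + delivery 952.65 = 13072.91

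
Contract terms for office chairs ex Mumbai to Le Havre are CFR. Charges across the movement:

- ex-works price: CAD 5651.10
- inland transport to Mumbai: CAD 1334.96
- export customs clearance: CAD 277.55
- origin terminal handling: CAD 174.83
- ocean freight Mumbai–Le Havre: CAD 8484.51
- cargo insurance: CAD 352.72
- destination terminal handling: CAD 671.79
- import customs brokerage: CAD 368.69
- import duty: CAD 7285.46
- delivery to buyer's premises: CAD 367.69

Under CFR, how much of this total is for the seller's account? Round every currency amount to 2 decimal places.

Seller's account: CAD 15922.95

CFR: the seller pays costs through ocean freight to the destination port, but not insurance.
Seller's account: goods 5651.10 + inland to port 1334.96 + export clearance 277.55 + origin terminal 174.83 + freight 8484.51 = 15922.95
Buyer's account: insurance 352.72 + destination terminal 671.79 + brokerage 368.69 + duty 7285.46 + delivery 367.69 = 9046.35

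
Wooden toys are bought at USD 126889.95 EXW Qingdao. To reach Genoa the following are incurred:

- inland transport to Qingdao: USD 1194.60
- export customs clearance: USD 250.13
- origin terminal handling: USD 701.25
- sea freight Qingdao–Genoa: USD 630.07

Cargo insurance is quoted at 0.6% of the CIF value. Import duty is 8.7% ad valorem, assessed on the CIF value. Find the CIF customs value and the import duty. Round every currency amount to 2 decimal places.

CIF value: USD 130448.69; import duty: USD 11349.04

Let C be the CIF value. C = EXW price + pre-shipment costs + freight + 0.6% × C
C − 0.6% × C = 126889.95 + 1194.60 + 250.13 + 701.25 + 630.07
0.994 × C = 129666.00
C = 129666.00 / 0.994 = 130448.69
Insurance premium = 0.6% × 130448.69 = 782.69
Import duty = 130448.69 × 8.7% = 11349.04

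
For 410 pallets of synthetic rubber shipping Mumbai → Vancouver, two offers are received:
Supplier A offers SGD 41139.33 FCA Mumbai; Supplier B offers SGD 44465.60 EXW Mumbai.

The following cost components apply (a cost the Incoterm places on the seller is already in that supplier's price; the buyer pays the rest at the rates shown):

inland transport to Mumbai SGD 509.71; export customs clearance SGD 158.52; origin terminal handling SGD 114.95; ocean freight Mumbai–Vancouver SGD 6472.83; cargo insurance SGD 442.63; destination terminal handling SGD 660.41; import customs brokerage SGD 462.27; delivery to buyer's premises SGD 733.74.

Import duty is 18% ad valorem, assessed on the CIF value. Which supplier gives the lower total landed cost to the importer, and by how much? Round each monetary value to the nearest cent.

Supplier A is cheaper by SGD 4713.51

Supplier A (FCA):
CIF value = FCA price + origin terminal + freight + insurance = 41139.33 + 114.95 + 6472.83 + 442.63 = 48169.74
Import duty = 48169.74 × 18% = 8670.55
Buyer bears (A): 114.95 + 6472.83 + 442.63 + 660.41 + 462.27 + 733.74 = 8886.83
Landed cost (A) = invoice 41139.33 + 8886.83 + duty 8670.55 = 58696.71
Supplier B (EXW):
CIF value = EXW price + inland to port + export clearance + origin terminal + freight + insurance = 44465.60 + 509.71 + 158.52 + 114.95 + 6472.83 + 442.63 = 52164.24
Import duty = 52164.24 × 18% = 9389.56
Buyer bears (B): 509.71 + 158.52 + 114.95 + 6472.83 + 442.63 + 660.41 + 462.27 + 733.74 = 9555.06
Landed cost (B) = invoice 44465.60 + 9555.06 + duty 9389.56 = 63410.22
Difference = |58696.71 − 63410.22| = 4713.51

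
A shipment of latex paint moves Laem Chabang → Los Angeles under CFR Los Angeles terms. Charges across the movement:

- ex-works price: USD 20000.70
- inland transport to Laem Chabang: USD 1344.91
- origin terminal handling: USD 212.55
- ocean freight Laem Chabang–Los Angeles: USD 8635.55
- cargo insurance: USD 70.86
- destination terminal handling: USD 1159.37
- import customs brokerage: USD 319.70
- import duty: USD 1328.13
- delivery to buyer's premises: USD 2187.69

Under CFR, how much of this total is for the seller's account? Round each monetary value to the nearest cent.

Seller's account: USD 30193.71

CFR: the seller pays costs through ocean freight to the destination port, but not insurance.
Seller's account: goods 20000.70 + inland to port 1344.91 + origin terminal 212.55 + freight 8635.55 = 30193.71
Buyer's account: insurance 70.86 + destination terminal 1159.37 + brokerage 319.70 + duty 1328.13 + delivery 2187.69 = 5065.75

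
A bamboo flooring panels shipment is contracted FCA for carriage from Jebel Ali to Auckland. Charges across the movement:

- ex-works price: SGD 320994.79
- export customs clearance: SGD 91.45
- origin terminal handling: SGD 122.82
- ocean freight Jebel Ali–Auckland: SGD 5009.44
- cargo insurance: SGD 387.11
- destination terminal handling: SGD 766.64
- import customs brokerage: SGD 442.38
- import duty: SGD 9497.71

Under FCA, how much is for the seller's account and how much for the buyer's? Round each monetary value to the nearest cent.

FCA: the seller delivers export-cleared goods to the carrier; the buyer bears costs from that point.
Seller's account: goods 320994.79 + export clearance 91.45 = 321086.24
Buyer's account: origin terminal 122.82 + freight 5009.44 + insurance 387.11 + destination terminal 766.64 + brokerage 442.38 + duty 9497.71 = 16226.10

Seller: SGD 321086.24; buyer: SGD 16226.10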